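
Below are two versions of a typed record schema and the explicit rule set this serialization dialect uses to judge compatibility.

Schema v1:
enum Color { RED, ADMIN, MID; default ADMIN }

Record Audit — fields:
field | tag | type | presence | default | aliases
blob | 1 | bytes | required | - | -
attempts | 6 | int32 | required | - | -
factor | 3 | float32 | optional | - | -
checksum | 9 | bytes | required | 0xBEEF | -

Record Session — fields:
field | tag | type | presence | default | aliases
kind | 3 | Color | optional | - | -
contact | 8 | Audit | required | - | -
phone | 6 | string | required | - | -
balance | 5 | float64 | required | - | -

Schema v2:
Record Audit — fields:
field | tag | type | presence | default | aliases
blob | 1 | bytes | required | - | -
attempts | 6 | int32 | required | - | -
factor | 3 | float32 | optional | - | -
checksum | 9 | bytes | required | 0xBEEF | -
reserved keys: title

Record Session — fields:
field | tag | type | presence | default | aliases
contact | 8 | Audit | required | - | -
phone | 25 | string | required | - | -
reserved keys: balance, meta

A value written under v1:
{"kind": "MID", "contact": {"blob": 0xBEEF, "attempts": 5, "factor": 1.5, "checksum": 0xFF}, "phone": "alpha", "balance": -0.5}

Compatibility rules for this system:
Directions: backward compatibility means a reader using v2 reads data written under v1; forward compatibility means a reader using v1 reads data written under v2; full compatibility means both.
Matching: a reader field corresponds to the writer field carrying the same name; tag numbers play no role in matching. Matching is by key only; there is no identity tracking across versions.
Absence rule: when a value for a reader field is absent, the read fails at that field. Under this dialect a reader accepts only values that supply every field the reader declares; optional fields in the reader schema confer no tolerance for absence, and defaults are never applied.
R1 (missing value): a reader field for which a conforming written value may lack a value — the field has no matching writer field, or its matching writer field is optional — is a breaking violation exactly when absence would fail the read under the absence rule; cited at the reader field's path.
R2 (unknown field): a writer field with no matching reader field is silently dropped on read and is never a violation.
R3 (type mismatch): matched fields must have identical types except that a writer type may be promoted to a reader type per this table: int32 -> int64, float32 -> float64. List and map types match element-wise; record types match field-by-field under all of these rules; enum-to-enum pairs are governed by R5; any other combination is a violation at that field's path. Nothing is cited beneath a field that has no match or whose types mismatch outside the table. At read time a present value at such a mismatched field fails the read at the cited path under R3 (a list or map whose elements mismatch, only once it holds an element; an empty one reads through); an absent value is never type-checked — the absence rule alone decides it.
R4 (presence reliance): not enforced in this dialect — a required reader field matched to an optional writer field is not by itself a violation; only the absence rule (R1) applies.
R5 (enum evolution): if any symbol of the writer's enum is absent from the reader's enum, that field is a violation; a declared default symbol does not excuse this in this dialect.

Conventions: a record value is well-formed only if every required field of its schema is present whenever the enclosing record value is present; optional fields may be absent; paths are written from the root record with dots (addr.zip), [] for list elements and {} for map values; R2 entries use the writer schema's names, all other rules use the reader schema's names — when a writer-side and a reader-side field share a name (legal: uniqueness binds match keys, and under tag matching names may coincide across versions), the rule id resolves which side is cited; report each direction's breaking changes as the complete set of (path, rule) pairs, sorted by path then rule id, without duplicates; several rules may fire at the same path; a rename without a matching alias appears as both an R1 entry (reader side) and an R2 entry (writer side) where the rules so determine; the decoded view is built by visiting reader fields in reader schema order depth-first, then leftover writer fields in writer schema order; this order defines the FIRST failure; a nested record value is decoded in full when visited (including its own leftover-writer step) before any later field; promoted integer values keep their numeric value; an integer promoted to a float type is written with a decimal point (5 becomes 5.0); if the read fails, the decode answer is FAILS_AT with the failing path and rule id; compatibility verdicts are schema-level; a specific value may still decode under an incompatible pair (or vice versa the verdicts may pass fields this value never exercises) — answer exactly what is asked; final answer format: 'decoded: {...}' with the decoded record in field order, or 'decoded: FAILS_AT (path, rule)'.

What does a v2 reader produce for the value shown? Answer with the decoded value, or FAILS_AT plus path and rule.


decoded: {"contact": {"blob": 0xBEEF, "attempts": 5, "factor": 1.5, "checksum": 0xFF}, "phone": "alpha"}

the writer's type comes first in each Session pair
decode walk for Session under reader schema v2:
  contact.blob := 0xBEEF
  contact.attempts := 5
  contact.factor := 1.5
  contact.checksum := 0xFF
  phone := "alpha"
  writer kind: no reader field; dropped
  writer balance: no reader field; dropped
  => decoded: {"contact": {"blob": 0xBEEF, "attempts": 5, "factor": 1.5, "checksum": 0xFF}, "phone": "alpha"}
checking off the Session differences that do not matter here:
  field phone in record Session: tag 6 changed to 25 -> fires no rule on Session under this dialect and leaves the result unchanged


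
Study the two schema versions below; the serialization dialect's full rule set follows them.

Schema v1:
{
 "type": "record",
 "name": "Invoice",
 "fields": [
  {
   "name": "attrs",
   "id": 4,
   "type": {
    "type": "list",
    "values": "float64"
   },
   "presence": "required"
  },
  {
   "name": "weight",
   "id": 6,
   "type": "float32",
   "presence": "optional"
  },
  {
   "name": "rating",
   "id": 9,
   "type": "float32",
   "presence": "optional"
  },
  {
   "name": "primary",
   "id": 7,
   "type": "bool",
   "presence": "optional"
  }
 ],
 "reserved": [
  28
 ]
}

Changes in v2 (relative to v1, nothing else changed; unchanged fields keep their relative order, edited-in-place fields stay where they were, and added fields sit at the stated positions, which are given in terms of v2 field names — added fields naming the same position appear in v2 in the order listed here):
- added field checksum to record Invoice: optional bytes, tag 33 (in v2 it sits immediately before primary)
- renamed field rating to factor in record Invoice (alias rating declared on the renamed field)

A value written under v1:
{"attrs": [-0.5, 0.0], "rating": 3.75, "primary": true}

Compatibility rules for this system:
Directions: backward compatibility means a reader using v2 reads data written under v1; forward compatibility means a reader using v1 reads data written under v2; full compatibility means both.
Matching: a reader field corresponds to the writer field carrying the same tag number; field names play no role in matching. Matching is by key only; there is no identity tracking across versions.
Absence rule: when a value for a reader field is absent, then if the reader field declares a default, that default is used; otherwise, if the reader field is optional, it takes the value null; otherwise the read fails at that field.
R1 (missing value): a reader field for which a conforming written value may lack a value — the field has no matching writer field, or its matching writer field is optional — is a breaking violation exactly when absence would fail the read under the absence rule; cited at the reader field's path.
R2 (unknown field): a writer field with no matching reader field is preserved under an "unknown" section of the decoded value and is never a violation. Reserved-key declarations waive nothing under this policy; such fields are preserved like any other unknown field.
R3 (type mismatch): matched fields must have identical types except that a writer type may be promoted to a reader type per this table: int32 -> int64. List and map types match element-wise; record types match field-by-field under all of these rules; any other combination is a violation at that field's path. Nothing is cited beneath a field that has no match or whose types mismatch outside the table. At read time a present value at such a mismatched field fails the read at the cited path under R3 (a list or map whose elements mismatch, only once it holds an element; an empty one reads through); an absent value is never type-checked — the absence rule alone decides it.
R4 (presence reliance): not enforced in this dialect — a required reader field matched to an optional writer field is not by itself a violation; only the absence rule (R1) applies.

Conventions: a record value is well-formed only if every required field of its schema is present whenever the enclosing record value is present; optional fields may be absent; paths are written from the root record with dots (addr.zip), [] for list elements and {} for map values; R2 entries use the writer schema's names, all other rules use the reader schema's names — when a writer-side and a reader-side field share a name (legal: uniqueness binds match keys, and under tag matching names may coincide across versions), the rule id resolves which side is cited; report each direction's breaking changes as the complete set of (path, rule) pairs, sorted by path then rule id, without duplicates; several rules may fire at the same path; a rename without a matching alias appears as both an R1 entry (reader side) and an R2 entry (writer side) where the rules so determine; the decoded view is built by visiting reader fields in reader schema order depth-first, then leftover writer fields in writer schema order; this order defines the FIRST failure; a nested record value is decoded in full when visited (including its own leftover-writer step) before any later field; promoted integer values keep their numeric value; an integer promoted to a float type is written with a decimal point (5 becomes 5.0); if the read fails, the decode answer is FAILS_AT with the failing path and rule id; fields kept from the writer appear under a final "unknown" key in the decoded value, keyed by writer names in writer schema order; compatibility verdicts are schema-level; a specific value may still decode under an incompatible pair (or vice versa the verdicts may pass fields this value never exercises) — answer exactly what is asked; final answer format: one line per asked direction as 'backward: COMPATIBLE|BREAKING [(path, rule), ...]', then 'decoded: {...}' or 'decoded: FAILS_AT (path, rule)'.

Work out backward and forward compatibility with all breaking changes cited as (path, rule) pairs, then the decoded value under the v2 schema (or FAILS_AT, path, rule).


backward: COMPATIBLE []; forward: COMPATIBLE []; decoded: {"attrs": [-0.5, 0.0], "weight": null, "factor": 3.75, "checksum": null, "primary": true}

each type pair in Invoice: writer, then reader
backward on Invoice — v2 reading data written by v1:
  list<float64> -> list<float64>, writer required: attrs aligns to attrs
  float32 -> float32, writer optional: weight aligns to weight
  float32 -> float32, writer optional: factor aligns to rating
  checksum has no writer counterpart
  bool -> bool, writer optional: primary aligns to primary
  => backward verdict for Invoice: COMPATIBLE, no violations
forward on Invoice — v1 reading data written by v2:
  list<float64> -> list<float64>, writer required: attrs aligns to attrs
  float32 -> float32, writer optional: weight aligns to weight
  float32 -> float32, writer optional: rating aligns to factor
  bool -> bool, writer optional: primary aligns to primary
  leftover writer field: checksum
  => forward verdict for Invoice: COMPATIBLE, no violations
decode (reader v2):
  attrs := [-0.5, 0.0]
  weight := null (missing; optional => null)
  factor := 3.75 (from writer rating)
  checksum := null (missing; optional => null)
  primary := true
  => decoded: {"attrs": [-0.5, 0.0], "weight": null, "factor": 3.75, "checksum": null, "primary": true}


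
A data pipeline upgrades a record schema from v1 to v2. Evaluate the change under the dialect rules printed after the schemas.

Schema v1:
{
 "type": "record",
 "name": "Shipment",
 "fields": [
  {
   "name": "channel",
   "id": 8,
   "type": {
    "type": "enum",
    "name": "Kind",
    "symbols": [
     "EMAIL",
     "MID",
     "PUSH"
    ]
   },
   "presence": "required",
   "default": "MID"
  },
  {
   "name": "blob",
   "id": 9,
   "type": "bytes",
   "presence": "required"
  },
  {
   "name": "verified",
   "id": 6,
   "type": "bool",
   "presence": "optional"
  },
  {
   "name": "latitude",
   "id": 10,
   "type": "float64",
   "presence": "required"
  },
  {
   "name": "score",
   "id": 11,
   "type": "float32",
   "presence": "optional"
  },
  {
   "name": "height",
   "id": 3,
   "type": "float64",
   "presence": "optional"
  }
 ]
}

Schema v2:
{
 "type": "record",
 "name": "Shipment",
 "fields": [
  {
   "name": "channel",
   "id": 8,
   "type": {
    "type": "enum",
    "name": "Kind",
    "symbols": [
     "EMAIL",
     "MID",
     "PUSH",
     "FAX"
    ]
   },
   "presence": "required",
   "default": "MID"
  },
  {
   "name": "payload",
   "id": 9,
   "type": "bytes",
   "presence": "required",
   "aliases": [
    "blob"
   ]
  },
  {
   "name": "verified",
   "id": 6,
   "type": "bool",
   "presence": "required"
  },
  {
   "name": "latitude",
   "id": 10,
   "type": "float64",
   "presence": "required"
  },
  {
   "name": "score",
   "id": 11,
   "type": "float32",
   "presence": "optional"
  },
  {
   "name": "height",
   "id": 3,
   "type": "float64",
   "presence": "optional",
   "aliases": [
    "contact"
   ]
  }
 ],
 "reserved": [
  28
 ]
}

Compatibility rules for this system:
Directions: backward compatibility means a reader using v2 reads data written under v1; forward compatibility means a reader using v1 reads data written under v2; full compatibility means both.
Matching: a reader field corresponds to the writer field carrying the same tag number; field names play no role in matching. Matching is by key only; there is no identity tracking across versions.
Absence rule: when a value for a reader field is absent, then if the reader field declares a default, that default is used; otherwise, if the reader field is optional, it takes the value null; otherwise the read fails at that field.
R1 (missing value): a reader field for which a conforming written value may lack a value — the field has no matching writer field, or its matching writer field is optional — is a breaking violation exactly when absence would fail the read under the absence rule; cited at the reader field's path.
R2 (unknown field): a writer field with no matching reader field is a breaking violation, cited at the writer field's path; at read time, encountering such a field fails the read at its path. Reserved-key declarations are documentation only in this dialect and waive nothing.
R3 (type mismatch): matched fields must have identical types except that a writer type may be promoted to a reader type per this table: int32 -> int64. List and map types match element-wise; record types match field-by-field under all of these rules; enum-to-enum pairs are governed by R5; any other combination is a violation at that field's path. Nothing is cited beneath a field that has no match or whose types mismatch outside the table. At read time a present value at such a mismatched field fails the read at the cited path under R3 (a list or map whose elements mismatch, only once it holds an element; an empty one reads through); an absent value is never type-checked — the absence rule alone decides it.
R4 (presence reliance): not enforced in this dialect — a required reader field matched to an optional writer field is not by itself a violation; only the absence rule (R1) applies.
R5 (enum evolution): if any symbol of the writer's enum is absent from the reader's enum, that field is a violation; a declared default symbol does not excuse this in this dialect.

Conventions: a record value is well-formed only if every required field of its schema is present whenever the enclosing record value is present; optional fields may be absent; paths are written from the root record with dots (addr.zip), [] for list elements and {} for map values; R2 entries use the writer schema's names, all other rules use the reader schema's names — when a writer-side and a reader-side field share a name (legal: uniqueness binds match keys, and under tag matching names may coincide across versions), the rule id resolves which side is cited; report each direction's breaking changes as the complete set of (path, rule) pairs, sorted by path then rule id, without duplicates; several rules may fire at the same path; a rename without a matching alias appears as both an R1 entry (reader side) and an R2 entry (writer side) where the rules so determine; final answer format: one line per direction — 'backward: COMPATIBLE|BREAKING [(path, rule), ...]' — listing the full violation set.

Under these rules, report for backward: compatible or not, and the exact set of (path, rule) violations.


each type pair in Shipment: writer, then reader
backward for Shipment (reader v2, writer v1):
  writer required, Kind -> Kind: reader channel maps from writer channel
  writer required, bytes -> bytes: reader payload maps from writer blob
  writer optional, bool -> bool: reader verified maps from writer verified
  writer required, float64 -> float64: reader latitude maps from writer latitude
  writer optional, float32 -> float32: reader score maps from writer score
  writer optional, float64 -> float64: reader height maps from writer height
  R1 fires at verified
  backward on Shipment therefore BREAKING (1)
the rest of the Shipment diff is inert for this question:
  enum Kind (field channel in record Shipment): symbol FAX added -> its effect on Shipment is confined to the forward direction, not asked
  renamed field blob to payload in record Shipment (alias blob declared on the renamed field) -> triggers nothing under Shipment's printed rules — same verdict

backward: BREAKING [(verified, R1)]


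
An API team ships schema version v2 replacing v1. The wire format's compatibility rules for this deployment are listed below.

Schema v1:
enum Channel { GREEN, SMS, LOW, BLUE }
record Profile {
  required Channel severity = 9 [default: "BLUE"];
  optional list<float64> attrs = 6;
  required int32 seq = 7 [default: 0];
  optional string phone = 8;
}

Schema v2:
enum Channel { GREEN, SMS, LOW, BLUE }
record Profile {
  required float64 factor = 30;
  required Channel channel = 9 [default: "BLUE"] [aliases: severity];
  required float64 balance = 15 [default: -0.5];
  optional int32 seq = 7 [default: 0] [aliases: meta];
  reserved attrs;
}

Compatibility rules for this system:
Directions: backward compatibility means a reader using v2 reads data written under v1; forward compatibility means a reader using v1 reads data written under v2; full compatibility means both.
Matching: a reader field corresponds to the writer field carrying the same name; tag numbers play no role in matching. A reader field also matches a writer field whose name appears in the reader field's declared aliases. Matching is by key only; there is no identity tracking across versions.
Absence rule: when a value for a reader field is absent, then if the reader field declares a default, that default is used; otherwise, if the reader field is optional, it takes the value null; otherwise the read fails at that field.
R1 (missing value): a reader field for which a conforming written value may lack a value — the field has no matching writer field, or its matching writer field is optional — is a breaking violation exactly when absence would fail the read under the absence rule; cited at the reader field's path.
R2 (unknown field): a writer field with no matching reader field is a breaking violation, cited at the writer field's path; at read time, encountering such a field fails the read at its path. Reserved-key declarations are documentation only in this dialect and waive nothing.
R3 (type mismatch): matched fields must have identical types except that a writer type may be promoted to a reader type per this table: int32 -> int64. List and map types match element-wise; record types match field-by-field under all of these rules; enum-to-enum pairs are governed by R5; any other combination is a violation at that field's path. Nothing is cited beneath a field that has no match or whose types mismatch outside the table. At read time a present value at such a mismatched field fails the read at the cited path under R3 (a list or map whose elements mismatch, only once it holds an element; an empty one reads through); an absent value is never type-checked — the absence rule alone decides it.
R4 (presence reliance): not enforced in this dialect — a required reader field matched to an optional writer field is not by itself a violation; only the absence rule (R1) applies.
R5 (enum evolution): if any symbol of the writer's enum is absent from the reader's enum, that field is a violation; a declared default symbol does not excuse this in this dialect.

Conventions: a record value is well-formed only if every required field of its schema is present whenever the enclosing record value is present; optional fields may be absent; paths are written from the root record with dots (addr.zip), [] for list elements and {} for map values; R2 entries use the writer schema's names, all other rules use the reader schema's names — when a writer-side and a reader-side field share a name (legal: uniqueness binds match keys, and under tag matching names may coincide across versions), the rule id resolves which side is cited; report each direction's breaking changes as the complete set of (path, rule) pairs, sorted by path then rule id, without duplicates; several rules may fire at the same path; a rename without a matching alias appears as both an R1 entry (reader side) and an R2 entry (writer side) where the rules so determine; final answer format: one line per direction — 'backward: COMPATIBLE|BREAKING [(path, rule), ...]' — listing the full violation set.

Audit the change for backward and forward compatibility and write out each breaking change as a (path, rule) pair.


in Profile below, arrows point writer -> reader
backward on Profile — v2 reading data written by v1:
  factor: no writer-side match
  Channel -> Channel, writer required: channel aligns to severity
  balance: no writer-side match
  int32 -> int32, writer required: seq aligns to seq
  writer attrs: unknown to reader
  writer phone: unknown to reader
  breaking: (attrs, R2)
  breaking: (factor, R1)
  breaking: (phone, R2)
  backward on Profile therefore BREAKING (3)
forward on Profile — v1 reading data written by v2:
  severity: no writer-side match
  attrs: no writer-side match
  int32 -> int32, writer optional: seq aligns to seq
  phone: no writer-side match
  writer factor: unknown to reader
  writer channel: unknown to reader
  writer balance: unknown to reader
  breaking: (balance, R2)
  breaking: (channel, R2)
  breaking: (factor, R2)
  forward on Profile therefore BREAKING (3)

backward: BREAKING [(attrs, R2), (factor, R1), (phone, R2)]; forward: BREAKING [(balance, R2), (channel, R2), (factor, R2)]


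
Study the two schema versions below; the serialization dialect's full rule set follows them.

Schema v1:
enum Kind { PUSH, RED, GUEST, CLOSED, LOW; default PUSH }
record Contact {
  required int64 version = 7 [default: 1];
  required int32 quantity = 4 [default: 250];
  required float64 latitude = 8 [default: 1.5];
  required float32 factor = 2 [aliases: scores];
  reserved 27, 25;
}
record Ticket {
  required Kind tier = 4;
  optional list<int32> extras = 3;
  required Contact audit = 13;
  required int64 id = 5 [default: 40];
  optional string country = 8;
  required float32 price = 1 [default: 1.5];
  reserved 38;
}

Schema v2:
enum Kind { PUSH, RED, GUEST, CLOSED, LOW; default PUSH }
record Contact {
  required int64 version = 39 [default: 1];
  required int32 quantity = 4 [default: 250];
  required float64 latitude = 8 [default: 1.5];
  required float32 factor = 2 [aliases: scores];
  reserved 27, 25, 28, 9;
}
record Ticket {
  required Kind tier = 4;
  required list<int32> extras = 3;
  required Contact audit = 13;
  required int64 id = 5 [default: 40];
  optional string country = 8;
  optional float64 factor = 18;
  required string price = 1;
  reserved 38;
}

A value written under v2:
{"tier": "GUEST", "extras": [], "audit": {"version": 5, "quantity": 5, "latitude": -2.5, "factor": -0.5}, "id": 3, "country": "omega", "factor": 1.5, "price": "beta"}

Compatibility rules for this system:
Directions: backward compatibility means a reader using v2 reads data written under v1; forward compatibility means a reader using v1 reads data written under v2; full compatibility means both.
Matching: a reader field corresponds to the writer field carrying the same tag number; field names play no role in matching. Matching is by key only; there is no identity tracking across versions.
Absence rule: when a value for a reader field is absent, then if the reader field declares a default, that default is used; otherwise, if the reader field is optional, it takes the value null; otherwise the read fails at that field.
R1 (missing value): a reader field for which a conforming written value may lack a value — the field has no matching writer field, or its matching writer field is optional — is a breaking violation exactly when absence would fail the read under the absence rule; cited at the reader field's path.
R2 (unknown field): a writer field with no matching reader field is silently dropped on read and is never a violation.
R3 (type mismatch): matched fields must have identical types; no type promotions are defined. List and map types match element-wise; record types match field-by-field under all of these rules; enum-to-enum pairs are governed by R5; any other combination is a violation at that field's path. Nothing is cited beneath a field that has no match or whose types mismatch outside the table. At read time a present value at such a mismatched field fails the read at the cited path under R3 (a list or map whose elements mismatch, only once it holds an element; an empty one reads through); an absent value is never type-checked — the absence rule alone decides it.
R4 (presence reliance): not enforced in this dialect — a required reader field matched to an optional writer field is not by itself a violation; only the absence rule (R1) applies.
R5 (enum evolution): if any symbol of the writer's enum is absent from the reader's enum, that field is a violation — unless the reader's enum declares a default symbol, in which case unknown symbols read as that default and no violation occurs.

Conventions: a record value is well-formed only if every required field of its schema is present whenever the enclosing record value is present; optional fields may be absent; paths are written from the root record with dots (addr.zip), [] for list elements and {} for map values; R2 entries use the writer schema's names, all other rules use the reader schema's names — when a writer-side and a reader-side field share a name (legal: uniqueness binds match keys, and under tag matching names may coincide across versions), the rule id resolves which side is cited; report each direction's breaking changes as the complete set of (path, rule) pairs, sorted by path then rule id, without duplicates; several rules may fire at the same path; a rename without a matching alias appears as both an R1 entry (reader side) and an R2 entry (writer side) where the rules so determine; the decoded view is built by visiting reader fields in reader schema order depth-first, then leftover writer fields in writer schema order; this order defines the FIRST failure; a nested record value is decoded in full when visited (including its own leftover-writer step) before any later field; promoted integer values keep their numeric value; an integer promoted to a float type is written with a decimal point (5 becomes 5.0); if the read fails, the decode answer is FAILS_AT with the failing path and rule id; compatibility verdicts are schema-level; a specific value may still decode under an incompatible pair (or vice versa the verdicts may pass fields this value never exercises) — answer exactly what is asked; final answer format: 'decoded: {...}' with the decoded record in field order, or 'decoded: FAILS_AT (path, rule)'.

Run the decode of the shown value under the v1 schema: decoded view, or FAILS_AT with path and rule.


the writer's type comes first in each Ticket pair
decode walk for Ticket under reader schema v1:
  tier := "GUEST"
  extras := []
  audit.version := 1 (no value, default fills)
  audit.quantity := 5
  audit.latitude := -2.5
  audit.factor := -0.5
  writer audit.version: unmatched, discarded
  id := 3
  country := "omega"
  read fails at price under R3
  => FAILS_AT (price, R3)
diffs on Ticket not affecting the asked answer:
  field version in record Contact: tag 7 changed to 39 -> fires no rule on Ticket under this dialect and leaves the result unchanged
  field extras in record Ticket: optional changed to required -> a verdict-level change on Ticket — the shown value reads the same
  added field factor to record Ticket: optional float64, tag 18 (in v2 it sits immediately before price) -> fires no rule on Ticket under this dialect and leaves the result unchanged

decoded: FAILS_AT (price, R3)


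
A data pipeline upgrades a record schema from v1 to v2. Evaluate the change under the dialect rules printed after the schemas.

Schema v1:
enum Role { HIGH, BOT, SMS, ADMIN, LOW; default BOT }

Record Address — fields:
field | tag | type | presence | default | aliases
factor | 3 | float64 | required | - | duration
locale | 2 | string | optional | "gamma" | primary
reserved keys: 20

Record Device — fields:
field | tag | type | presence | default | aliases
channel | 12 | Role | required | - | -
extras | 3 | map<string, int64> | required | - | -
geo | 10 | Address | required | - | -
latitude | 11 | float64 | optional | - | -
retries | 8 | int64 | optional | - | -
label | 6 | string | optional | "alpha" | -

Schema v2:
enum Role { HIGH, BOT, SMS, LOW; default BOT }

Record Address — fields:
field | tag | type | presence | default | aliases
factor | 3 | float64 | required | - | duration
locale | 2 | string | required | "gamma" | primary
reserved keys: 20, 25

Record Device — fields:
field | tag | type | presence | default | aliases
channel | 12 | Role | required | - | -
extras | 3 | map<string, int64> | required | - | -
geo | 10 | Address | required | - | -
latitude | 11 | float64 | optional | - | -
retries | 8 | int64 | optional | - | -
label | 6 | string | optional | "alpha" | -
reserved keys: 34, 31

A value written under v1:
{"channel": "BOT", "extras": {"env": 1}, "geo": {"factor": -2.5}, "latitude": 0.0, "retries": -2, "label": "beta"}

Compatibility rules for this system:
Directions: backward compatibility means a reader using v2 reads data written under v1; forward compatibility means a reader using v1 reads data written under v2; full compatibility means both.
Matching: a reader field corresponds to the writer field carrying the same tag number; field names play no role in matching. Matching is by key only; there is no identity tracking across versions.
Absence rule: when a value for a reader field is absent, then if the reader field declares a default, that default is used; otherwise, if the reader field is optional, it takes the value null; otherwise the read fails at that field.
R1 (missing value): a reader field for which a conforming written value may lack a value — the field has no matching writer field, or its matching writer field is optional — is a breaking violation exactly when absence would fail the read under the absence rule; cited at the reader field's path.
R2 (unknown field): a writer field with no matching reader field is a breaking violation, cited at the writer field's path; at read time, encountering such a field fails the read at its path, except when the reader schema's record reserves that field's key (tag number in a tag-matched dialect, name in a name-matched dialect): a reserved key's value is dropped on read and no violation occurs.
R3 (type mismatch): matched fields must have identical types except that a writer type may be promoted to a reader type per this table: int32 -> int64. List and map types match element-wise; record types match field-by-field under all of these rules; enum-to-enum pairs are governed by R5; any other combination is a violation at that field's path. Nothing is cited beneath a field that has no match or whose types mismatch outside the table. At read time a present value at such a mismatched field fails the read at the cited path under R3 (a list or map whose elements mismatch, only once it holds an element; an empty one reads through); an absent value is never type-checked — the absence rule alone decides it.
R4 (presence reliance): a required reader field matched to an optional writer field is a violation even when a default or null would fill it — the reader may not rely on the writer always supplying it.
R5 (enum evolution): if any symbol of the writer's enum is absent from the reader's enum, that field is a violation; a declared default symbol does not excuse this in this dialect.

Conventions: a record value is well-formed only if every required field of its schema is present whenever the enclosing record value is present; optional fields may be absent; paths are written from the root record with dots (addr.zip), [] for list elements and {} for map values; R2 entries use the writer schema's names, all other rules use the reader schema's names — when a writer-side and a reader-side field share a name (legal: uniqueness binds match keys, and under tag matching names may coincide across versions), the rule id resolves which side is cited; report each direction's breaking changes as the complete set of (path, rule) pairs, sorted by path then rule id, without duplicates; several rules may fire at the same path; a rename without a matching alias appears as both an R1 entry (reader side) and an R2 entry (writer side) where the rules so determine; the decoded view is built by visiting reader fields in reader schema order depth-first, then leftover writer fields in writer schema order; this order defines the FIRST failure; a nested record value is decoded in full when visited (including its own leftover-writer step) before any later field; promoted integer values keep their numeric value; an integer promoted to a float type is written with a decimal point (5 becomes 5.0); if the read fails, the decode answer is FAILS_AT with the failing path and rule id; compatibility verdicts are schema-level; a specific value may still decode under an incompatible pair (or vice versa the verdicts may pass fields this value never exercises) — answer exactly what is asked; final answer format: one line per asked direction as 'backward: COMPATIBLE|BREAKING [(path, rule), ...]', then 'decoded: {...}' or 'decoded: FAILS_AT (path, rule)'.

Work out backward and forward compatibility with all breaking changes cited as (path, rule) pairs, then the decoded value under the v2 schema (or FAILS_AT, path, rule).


arrows below run writer -> reader for Device
backward pass over Device, reader schema v2, writer schema v1:
  channel: Role -> Role, writer required; from channel
  extras: map<string, int64> -> map<string, int64>, writer required; from extras
  geo: Address -> Address, writer required; from geo
  latitude: float64 -> float64, writer optional; from latitude
  retries: int64 -> int64, writer optional; from retries
  label: string -> string, writer optional; from label
  geo.factor: float64 -> float64, writer required; from geo.factor
  geo.locale: string -> string, writer optional; from geo.locale
  rule R5 violated at channel
  rule R4 violated at geo.locale
  => backward: BREAKING (2)
forward pass over Device, reader schema v1, writer schema v2:
  channel: Role -> Role, writer required; from channel
  extras: map<string, int64> -> map<string, int64>, writer required; from extras
  geo: Address -> Address, writer required; from geo
  latitude: float64 -> float64, writer optional; from latitude
  retries: int64 -> int64, writer optional; from retries
  label: string -> string, writer optional; from label
  geo.factor: float64 -> float64, writer required; from geo.factor
  geo.locale: string -> string, writer required; from geo.locale
  => forward verdict for Device: COMPATIBLE, no violations
decoding the Device value with the v2 reader:
  channel := "BOT"
  extras := {"env": 1}
  geo.factor := -2.5
  geo.locale := "gamma" (no value, default fills)
  latitude := 0.0
  retries := -2
  label := "beta"
  => decoded: {"channel": "BOT", "extras": {"env": 1}, "geo": {"factor": -2.5, "locale": "gamma"}, "latitude": 0.0, "retries": -2, "label": "beta"}

backward: BREAKING [(channel, R5), (geo.locale, R4)]; forward: COMPATIBLE []; decoded: {"channel": "BOT", "extras": {"env": 1}, "geo": {"factor": -2.5, "locale": "gamma"}, "latitude": 0.0, "retries": -2, "label": "beta"}


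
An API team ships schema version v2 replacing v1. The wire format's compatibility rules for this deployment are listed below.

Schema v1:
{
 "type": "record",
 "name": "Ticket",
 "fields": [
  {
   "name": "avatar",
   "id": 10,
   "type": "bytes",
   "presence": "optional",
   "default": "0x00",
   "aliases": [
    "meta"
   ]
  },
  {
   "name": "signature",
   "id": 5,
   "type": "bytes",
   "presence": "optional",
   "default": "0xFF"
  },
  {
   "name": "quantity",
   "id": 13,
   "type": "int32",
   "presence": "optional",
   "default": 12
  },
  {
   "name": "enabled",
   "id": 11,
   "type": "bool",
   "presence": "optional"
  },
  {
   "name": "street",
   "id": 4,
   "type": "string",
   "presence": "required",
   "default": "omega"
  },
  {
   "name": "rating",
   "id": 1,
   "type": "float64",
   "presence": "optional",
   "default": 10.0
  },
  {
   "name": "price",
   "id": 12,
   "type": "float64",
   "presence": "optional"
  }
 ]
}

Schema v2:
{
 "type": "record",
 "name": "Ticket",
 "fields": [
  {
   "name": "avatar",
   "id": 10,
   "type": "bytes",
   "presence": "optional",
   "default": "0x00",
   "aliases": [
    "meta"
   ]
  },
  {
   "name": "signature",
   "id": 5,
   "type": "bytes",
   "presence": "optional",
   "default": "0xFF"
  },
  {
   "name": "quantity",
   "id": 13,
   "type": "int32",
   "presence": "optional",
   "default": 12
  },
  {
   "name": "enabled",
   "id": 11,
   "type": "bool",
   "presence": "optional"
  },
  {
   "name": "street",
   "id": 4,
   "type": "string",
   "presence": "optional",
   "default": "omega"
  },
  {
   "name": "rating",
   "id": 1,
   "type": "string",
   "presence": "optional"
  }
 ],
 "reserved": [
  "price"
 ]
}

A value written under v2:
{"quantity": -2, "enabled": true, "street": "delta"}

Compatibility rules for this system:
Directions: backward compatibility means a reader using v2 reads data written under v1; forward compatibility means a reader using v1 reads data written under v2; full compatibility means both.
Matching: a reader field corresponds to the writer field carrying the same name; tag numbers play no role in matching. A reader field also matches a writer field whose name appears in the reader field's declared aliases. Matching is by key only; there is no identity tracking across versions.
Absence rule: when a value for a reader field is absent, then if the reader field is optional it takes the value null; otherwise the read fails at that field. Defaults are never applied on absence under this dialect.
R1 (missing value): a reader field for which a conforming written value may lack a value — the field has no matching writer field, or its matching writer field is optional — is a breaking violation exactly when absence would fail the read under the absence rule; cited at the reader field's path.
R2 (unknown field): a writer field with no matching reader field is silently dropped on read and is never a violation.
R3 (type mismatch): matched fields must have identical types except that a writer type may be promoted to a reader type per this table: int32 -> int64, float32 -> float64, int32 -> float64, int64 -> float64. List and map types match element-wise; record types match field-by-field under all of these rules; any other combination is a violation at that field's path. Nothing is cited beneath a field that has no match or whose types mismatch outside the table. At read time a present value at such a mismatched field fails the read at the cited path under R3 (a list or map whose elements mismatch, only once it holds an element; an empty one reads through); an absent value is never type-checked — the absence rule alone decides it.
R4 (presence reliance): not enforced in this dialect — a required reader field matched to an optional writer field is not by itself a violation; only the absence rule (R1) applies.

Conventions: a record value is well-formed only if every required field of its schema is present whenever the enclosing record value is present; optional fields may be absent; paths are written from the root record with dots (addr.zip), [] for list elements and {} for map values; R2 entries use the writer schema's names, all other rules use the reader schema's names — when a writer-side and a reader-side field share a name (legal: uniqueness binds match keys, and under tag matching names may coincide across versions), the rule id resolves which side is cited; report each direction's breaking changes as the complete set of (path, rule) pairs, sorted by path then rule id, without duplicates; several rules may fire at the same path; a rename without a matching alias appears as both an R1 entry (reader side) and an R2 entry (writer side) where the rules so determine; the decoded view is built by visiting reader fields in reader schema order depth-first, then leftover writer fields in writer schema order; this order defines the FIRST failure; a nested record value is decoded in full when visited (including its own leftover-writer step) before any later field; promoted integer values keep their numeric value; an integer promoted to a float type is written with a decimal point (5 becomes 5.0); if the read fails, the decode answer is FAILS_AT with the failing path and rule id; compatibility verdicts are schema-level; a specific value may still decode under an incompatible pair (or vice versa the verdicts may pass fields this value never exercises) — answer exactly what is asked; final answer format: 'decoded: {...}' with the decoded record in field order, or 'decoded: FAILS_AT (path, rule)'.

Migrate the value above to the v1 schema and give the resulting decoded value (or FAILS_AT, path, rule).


the writer's type comes first in each Ticket pair
migrating the Ticket value to v1:
  avatar := null (not supplied -> null)
  signature := null (not supplied -> null)
  quantity := -2
  enabled := true
  street := "delta"
  rating := null (not supplied -> null)
  price := null (not supplied -> null)
  => decoded: {"avatar": null, "signature": null, "quantity": -2, "enabled": true, "street": "delta", "rating": null, "price": null}
remaining Ticket differences; none change what is asked:
  removed field price from record Ticket (its key "price" joins the reserved list) -> inert under this dialect — no rule fires on Ticket and the result does not move
  field rating in record Ticket: type float64 changed to string (its default is dropped) -> a verdict-level change on Ticket — the shown value reads the same
  field street in record Ticket: required changed to optional -> a verdict-level change on Ticket — the shown value reads the same

decoded: {"avatar": null, "signature": null, "quantity": -2, "enabled": true, "street": "delta", "rating": null, "price": null}
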